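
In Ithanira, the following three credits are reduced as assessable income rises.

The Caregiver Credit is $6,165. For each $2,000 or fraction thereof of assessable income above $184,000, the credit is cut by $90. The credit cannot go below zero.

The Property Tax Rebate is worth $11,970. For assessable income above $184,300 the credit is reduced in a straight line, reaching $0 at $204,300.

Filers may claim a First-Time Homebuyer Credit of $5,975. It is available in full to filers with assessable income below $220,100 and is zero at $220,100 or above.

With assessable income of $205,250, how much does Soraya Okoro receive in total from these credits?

$11,150

Caregiver Credit: income exceeds $184,000 by $21,250, which is 11 full-or-partial $2,000 increments; reduction = 11 × $90 = $990, leaving $5,175.
Property Tax Rebate: $205,250 is at or above $204,300, so the credit is $0.
First-Time Homebuyer Credit: $205,250 is below the $220,100 cutoff, so the full $5,975 applies.
Total: $5,175 + $0 + $5,975 = $11,150.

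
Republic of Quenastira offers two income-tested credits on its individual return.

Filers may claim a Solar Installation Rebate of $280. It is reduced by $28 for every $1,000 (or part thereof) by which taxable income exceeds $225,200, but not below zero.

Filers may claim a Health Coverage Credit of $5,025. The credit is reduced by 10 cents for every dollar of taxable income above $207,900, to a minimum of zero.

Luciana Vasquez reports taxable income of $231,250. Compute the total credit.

$2,774

Solar Installation Rebate: income exceeds $225,200 by $6,050, which is 7 full-or-partial $1,000 increments; reduction = 7 × $28 = $196, leaving $84.
Health Coverage Credit: 10% of the $23,350 excess over $207,900 is $2,335; credit = $5,025 − $2,335 = $2,690.
Total: $84 + $2,690 = $2,774.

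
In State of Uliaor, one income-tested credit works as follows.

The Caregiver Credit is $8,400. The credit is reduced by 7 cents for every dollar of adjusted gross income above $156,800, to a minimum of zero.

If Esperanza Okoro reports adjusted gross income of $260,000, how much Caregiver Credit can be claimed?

Caregiver Credit: 7% of the $103,200 excess over $156,800 is $7,224; credit = $8,400 − $7,224 = $1,176.

$1,176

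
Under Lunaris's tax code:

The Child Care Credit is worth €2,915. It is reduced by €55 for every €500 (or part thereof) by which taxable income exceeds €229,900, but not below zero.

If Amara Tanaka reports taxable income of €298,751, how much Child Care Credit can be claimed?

€0

Child Care Credit: income exceeds €229,900 by €68,851 → 138 increments × €55 = €7,590 ≥ base, so the credit is €0.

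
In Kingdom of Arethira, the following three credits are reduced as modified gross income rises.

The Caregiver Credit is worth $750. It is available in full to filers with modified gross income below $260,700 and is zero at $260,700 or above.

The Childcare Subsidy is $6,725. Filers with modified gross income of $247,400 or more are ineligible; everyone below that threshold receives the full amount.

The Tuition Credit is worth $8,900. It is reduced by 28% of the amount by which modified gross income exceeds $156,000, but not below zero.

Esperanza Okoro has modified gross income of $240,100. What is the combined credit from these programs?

$7,475

Caregiver Credit: $240,100 is below the $260,700 cutoff, so the full $750 applies.
Childcare Subsidy: $240,100 is below the $247,400 cutoff, so the full $6,725 applies.
Tuition Credit: 28% of the $84,100 excess over $156,000 is $23,548 ≥ base, so the credit is $0.
Total: $750 + $6,725 + $0 = $7,475.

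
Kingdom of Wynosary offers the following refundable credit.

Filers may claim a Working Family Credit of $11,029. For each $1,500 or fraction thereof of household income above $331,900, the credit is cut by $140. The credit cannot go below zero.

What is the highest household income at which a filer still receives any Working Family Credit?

After 78 increments the reduction is 78 × $140 = $10,920, leaving $109; one more increment wipes it out. Increment 78 ends at excess 78 × $1,500 = $117,000, so the highest qualifying income is $331,900 + $117,000 = $448,900.

$448,900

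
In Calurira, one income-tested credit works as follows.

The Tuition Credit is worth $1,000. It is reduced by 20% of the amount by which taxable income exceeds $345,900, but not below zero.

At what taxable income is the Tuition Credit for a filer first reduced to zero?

$350,900

The credit falls by 20% of each dollar above $345,900, so it reaches zero when the excess is $1,000 / 20% = $5,000: income = $345,900 + $5,000 = $350,900.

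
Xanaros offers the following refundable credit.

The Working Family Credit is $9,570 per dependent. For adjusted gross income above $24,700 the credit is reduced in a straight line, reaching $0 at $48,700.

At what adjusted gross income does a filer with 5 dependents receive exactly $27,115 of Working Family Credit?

$35,100

Full credit = 5 × $9,570 = $47,850.
$27,115 is 27,115/47,850 of the full $47,850, so 20,735/47,850 of the $24,000 range has been used: income = $24,700 + $24,000 × 20,735/47,850 = $35,100.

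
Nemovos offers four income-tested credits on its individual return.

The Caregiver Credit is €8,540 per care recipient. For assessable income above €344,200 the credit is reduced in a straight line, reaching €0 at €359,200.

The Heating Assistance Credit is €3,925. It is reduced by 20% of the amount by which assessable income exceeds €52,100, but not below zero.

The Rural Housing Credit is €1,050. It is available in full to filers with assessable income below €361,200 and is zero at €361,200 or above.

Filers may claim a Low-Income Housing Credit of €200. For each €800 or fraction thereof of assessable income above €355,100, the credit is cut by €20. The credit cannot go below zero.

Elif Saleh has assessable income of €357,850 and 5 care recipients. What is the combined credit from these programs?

€5,013

Caregiver Credit: base = 5 × €8,540 = €42,700. €357,850 is €13,650 into a €15,000 phase-out range, leaving 1,350/15,000 of the credit: €42,700 × 1,350/15,000 = €3,843.
Heating Assistance Credit: 20% of the €305,750 excess over €52,100 is €61,150 ≥ base, so the credit is €0.
Rural Housing Credit: €357,850 is below the €361,200 cutoff, so the full €1,050 applies.
Low-Income Housing Credit: income exceeds €355,100 by €2,750, which is 4 full-or-partial €800 increments; reduction = 4 × €20 = €80, leaving €120.
Total: €3,843 + €0 + €1,050 + €120 = €5,013.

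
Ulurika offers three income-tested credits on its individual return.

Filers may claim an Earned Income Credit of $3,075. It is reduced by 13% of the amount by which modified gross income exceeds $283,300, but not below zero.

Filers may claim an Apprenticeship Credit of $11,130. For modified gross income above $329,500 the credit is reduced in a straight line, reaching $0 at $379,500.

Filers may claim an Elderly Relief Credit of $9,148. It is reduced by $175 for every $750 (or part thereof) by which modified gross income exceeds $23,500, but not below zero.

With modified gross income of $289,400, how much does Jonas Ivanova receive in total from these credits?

Earned Income Credit: 13% of the $6,100 excess over $283,300 is $793; credit = $3,075 − $793 = $2,282.
Apprenticeship Credit: $289,400 is at or below the $329,500 threshold, so the full $11,130 applies.
Elderly Relief Credit: income exceeds $23,500 by $265,900 → 355 increments × $175 = $62,125 ≥ base, so the credit is $0.
Total: $2,282 + $11,130 + $0 = $13,412.

$13,412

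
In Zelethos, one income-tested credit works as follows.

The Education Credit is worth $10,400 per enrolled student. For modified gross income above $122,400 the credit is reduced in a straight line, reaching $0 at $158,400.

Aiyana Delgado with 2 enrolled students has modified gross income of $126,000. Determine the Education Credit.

Education Credit: base = 2 × $10,400 = $20,800. $126,000 is $3,600 into a $36,000 phase-out range, leaving 32,400/36,000 of the credit: $20,800 × 32,400/36,000 = $18,720.

$18,720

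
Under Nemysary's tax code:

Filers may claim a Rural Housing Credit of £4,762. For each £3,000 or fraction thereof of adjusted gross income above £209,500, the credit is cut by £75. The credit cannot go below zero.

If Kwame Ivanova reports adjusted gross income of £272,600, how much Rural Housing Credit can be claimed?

Rural Housing Credit: income exceeds £209,500 by £63,100, which is 22 full-or-partial £3,000 increments; reduction = 22 × £75 = £1,650, leaving £3,112.

£3,112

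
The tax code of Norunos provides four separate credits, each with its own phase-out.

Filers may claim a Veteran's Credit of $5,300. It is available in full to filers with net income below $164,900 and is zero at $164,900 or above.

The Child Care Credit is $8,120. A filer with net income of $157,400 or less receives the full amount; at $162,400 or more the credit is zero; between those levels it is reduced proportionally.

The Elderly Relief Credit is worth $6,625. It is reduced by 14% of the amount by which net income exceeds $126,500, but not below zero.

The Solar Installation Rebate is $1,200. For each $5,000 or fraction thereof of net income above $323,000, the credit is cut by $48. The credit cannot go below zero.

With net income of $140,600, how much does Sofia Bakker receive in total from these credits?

$19,271

Veteran's Credit: $140,600 is below the $164,900 cutoff, so the full $5,300 applies.
Child Care Credit: $140,600 is at or below the $157,400 threshold, so the full $8,120 applies.
Elderly Relief Credit: 14% of the $14,100 excess over $126,500 is $1,974; credit = $6,625 − $1,974 = $4,651.
Solar Installation Rebate: $140,600 is at or below the $323,000 threshold, so the full $1,200 applies.
Total: $5,300 + $8,120 + $4,651 + $1,200 = $19,271.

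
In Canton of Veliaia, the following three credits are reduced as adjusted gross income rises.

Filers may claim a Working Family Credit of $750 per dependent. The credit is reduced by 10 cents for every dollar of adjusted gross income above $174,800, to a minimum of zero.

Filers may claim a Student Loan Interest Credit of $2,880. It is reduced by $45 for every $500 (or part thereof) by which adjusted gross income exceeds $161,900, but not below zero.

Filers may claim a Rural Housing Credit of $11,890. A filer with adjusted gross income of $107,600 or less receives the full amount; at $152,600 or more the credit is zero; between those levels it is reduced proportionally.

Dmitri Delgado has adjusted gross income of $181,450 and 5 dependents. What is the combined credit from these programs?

Working Family Credit: base = 5 × $750 = $3,750. 10% of the $6,650 excess over $174,800 is $665; credit = $3,750 − $665 = $3,085.
Student Loan Interest Credit: income exceeds $161,900 by $19,550, which is 40 full-or-partial $500 increments; reduction = 40 × $45 = $1,800, leaving $1,080.
Rural Housing Credit: $181,450 is at or above $152,600, so the credit is $0.
Total: $3,085 + $1,080 + $0 = $4,165.

$4,165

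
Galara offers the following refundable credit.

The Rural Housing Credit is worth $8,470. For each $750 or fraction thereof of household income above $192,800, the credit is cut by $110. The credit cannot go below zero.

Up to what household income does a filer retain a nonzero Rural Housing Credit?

$249,800

After 76 increments the reduction is 76 × $110 = $8,360, leaving $110; one more increment wipes it out. Increment 76 ends at excess 76 × $750 = $57,000, so the highest qualifying income is $192,800 + $57,000 = $249,800.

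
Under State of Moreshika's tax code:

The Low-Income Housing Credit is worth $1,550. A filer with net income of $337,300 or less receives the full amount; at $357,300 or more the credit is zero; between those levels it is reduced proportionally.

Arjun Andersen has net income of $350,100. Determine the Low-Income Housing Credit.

Low-Income Housing Credit: $350,100 is $12,800 into a $20,000 phase-out range, leaving 7,200/20,000 of the credit: $1,550 × 7,200/20,000 = $558.

$558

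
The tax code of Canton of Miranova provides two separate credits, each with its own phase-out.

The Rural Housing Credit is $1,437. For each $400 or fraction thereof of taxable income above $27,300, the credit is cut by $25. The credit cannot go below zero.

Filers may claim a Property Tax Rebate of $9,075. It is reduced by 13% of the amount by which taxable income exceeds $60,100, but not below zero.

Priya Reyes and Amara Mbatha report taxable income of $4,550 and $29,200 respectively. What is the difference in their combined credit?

$125

Priya ($4,550): Rural Housing Credit: $4,550 is at or below the $27,300 threshold, so the full $1,437 applies. Property Tax Rebate: $4,550 is at or below the $60,100 threshold, so the full $9,075 applies. total $1,437 + $9,075 = $10,512
Amara ($29,200): Rural Housing Credit: income exceeds $27,300 by $1,900, which is 5 full-or-partial $400 increments; reduction = 5 × $25 = $125, leaving $1,312. Property Tax Rebate: $29,200 is at or below the $60,100 threshold, so the full $9,075 applies. total $1,312 + $9,075 = $10,387
Difference: |$10,512 − $10,387| = $125.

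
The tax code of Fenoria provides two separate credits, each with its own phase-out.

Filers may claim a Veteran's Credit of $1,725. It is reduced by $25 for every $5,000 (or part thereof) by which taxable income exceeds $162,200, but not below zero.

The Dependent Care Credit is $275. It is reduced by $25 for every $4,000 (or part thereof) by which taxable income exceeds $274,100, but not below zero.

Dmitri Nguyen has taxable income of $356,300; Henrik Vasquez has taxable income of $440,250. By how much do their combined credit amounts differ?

$425

Dmitri ($356,300): Veteran's Credit: income exceeds $162,200 by $194,100, which is 39 full-or-partial $5,000 increments; reduction = 39 × $25 = $975, leaving $750. Dependent Care Credit: income exceeds $274,100 by $82,200 → 21 increments × $25 = $525 ≥ base, so the credit is $0. total $750 + $0 = $750
Henrik ($440,250): Veteran's Credit: income exceeds $162,200 by $278,050, which is 56 full-or-partial $5,000 increments; reduction = 56 × $25 = $1,400, leaving $325. Dependent Care Credit: income exceeds $274,100 by $166,150 → 42 increments × $25 = $1,050 ≥ base, so the credit is $0. total $325 + $0 = $325
Difference: |$750 − $325| = $425.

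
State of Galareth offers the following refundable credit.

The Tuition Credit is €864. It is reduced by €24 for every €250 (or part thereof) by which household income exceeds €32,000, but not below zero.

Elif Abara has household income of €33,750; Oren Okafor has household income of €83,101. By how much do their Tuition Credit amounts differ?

€696

Elif (€33,750): Tuition Credit: income exceeds €32,000 by €1,750, which is 7 full-or-partial €250 increments; reduction = 7 × €24 = €168, leaving €696.
Oren (€83,101): Tuition Credit: income exceeds €32,000 by €51,101 → 205 increments × €24 = €4,920 ≥ base, so the credit is €0.
Difference: |€696 − €0| = €696.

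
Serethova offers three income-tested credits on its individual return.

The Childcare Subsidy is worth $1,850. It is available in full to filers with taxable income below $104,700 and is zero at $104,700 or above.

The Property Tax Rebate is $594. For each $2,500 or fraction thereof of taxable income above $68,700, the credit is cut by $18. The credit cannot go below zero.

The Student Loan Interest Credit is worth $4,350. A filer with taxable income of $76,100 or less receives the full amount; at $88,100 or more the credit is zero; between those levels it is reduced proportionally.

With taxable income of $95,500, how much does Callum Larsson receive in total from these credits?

Childcare Subsidy: $95,500 is below the $104,700 cutoff, so the full $1,850 applies.
Property Tax Rebate: income exceeds $68,700 by $26,800, which is 11 full-or-partial $2,500 increments; reduction = 11 × $18 = $198, leaving $396.
Student Loan Interest Credit: $95,500 is at or above $88,100, so the credit is $0.
Total: $1,850 + $396 + $0 = $2,246.

$2,246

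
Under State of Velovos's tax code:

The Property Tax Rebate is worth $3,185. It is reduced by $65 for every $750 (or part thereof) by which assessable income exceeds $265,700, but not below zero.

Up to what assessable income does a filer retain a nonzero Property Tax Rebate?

$301,700

After 48 increments the reduction is 48 × $65 = $3,120, leaving $65; one more increment wipes it out. Increment 48 ends at excess 48 × $750 = $36,000, so the highest qualifying income is $265,700 + $36,000 = $301,700.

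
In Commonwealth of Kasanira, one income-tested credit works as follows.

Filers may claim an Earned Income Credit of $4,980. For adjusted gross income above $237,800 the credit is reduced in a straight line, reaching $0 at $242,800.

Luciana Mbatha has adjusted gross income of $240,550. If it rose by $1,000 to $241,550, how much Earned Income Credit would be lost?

At $240,550 — $240,550 is $2,750 into a $5,000 phase-out range, leaving 2,250/5,000 of the credit: $4,980 × 2,250/5,000 = $2,241.
At $241,550 — $241,550 is $3,750 into a $5,000 phase-out range, leaving 1,250/5,000 of the credit: $4,980 × 1,250/5,000 = $1,245.
Lost: $2,241 − $1,245 = $996.

$996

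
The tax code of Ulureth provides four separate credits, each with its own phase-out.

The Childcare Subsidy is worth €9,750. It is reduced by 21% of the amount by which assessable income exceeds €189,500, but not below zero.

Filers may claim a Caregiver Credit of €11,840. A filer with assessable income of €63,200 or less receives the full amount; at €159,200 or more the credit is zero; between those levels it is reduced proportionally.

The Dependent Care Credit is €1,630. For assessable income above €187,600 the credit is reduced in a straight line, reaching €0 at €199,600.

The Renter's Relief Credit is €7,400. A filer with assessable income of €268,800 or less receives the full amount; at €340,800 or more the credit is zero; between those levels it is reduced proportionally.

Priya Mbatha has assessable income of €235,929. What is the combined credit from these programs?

Childcare Subsidy: 21% of the €46,429 excess over €189,500 is €9,750.09 ≥ base, so the credit is €0.
Caregiver Credit: €235,929 is at or above €159,200, so the credit is €0.
Dependent Care Credit: €235,929 is at or above €199,600, so the credit is €0.
Renter's Relief Credit: €235,929 is at or below the €268,800 threshold, so the full €7,400 applies.
Total: €0 + €0 + €0 + €7,400 = €7,400.

€7,400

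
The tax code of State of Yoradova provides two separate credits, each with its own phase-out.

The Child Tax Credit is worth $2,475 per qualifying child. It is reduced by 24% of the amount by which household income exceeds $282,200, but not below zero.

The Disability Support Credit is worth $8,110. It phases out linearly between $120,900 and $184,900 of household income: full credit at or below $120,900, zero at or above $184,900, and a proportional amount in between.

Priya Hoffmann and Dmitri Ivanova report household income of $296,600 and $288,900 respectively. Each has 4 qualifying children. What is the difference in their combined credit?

Priya ($296,600): Child Tax Credit: base = 4 × $2,475 = $9,900. 24% of the $14,400 excess over $282,200 is $3,456; credit = $9,900 − $3,456 = $6,444. Disability Support Credit: $296,600 is at or above $184,900, so the credit is $0. total $6,444 + $0 = $6,444
Dmitri ($288,900): Child Tax Credit: base = 4 × $2,475 = $9,900. 24% of the $6,700 excess over $282,200 is $1,608; credit = $9,900 − $1,608 = $8,292. Disability Support Credit: $288,900 is at or above $184,900, so the credit is $0. total $8,292 + $0 = $8,292
Difference: |$6,444 − $8,292| = $1,848.

$1,848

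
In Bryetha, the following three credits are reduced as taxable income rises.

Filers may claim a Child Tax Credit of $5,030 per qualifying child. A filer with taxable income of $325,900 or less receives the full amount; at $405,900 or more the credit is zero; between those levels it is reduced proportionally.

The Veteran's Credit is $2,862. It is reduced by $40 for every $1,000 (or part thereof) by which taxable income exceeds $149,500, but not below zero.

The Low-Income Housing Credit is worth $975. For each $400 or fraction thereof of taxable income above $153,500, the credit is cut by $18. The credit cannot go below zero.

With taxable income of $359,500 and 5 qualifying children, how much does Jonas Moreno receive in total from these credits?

$14,587

Child Tax Credit: base = 5 × $5,030 = $25,150. $359,500 is $33,600 into a $80,000 phase-out range, leaving 46,400/80,000 of the credit: $25,150 × 46,400/80,000 = $14,587.
Veteran's Credit: income exceeds $149,500 by $210,000 → 210 increments × $40 = $8,400 ≥ base, so the credit is $0.
Low-Income Housing Credit: income exceeds $153,500 by $206,000 → 515 increments × $18 = $9,270 ≥ base, so the credit is $0.
Total: $14,587 + $0 + $0 = $14,587.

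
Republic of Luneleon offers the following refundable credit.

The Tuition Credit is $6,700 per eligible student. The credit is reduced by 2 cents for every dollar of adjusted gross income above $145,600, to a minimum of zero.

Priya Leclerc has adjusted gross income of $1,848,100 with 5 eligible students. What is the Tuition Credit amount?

Tuition Credit: base = 5 × $6,700 = $33,500. 2% of the $1,702,500 excess over $145,600 is $34,050 ≥ base, so the credit is $0.

$0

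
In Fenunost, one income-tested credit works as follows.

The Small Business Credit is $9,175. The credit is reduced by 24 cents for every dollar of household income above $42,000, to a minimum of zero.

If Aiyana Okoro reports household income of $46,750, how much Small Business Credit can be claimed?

Small Business Credit: 24% of the $4,750 excess over $42,000 is $1,140; credit = $9,175 − $1,140 = $8,035.

$8,035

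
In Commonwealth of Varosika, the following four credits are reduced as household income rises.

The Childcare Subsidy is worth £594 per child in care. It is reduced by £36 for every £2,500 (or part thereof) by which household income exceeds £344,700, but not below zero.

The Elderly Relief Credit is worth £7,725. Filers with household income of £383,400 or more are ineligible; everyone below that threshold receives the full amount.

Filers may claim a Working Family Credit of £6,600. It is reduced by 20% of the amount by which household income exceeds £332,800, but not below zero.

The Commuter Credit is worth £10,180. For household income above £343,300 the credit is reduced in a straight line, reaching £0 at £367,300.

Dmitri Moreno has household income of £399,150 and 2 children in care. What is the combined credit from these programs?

Childcare Subsidy: base = 2 × £594 = £1,188. income exceeds £344,700 by £54,450, which is 22 full-or-partial £2,500 increments; reduction = 22 × £36 = £792, leaving £396.
Elderly Relief Credit: £399,150 meets or exceeds the £383,400 cutoff, so the credit is £0.
Working Family Credit: 20% of the £66,350 excess over £332,800 is £13,270 ≥ base, so the credit is £0.
Commuter Credit: £399,150 is at or above £367,300, so the credit is £0.
Total: £396 + £0 + £0 + £0 = £396.

£396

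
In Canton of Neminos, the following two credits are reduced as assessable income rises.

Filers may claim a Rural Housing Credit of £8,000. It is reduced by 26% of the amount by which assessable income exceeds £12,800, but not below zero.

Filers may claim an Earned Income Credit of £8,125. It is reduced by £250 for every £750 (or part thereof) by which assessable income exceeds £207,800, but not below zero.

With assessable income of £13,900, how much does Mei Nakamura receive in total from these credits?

Rural Housing Credit: 26% of the £1,100 excess over £12,800 is £286; credit = £8,000 − £286 = £7,714.
Earned Income Credit: £13,900 is at or below the £207,800 threshold, so the full £8,125 applies.
Total: £7,714 + £8,125 = £15,839.

£15,839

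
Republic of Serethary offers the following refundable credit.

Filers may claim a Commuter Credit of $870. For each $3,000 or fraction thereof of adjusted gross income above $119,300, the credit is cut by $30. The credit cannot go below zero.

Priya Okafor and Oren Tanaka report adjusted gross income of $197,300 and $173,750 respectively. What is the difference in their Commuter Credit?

$210

Priya ($197,300): Commuter Credit: income exceeds $119,300 by $78,000, which is 26 full-or-partial $3,000 increments; reduction = 26 × $30 = $780, leaving $90.
Oren ($173,750): Commuter Credit: income exceeds $119,300 by $54,450, which is 19 full-or-partial $3,000 increments; reduction = 19 × $30 = $570, leaving $300.
Difference: |$90 − $300| = $210.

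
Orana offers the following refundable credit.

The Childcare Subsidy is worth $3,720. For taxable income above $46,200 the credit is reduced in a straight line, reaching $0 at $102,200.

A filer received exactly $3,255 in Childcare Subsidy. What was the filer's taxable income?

$53,200

$3,255 is 3,255/3,720 of the full $3,720, so 465/3,720 of the $56,000 range has been used: income = $46,200 + $56,000 × 465/3,720 = $53,200.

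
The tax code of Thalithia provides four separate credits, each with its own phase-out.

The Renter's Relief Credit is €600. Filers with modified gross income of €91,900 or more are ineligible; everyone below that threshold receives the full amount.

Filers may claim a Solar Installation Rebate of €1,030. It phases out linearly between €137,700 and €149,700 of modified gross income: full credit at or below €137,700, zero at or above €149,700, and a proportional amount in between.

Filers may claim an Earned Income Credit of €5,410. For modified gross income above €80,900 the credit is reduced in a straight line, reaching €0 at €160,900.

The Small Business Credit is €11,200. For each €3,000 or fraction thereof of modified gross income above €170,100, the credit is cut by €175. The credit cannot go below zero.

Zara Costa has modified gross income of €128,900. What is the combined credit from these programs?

€14,394

Renter's Relief Credit: €128,900 meets or exceeds the €91,900 cutoff, so the credit is €0.
Solar Installation Rebate: €128,900 is at or below the €137,700 threshold, so the full €1,030 applies.
Earned Income Credit: €128,900 is €48,000 into a €80,000 phase-out range, leaving 32,000/80,000 of the credit: €5,410 × 32,000/80,000 = €2,164.
Small Business Credit: €128,900 is at or below the €170,100 threshold, so the full €11,200 applies.
Total: €0 + €1,030 + €2,164 + €11,200 = €14,394.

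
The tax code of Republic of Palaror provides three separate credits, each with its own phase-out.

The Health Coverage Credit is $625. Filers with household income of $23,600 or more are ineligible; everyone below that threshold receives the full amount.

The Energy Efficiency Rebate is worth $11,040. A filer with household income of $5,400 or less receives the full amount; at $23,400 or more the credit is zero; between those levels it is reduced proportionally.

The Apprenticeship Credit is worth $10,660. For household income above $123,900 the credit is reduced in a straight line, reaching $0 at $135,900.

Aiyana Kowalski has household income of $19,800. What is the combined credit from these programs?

Health Coverage Credit: $19,800 is below the $23,600 cutoff, so the full $625 applies.
Energy Efficiency Rebate: $19,800 is $14,400 into a $18,000 phase-out range, leaving 3,600/18,000 of the credit: $11,040 × 3,600/18,000 = $2,208.
Apprenticeship Credit: $19,800 is at or below the $123,900 threshold, so the full $10,660 applies.
Total: $625 + $2,208 + $10,660 = $13,493.

$13,493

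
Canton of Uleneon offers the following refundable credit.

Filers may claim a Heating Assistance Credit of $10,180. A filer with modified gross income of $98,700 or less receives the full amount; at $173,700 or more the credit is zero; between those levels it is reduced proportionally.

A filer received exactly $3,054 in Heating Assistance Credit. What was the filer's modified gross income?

$3,054 is 3,054/10,180 of the full $10,180, so 7,126/10,180 of the $75,000 range has been used: income = $98,700 + $75,000 × 7,126/10,180 = $151,200.

$151,200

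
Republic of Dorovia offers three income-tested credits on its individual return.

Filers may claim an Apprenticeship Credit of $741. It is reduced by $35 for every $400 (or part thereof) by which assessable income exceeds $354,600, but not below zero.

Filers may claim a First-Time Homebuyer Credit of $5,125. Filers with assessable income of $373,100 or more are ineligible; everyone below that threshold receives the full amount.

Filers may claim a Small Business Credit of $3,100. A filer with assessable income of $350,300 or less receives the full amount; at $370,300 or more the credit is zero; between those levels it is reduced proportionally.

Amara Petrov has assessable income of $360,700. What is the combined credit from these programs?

$6,794

Apprenticeship Credit: income exceeds $354,600 by $6,100, which is 16 full-or-partial $400 increments; reduction = 16 × $35 = $560, leaving $181.
First-Time Homebuyer Credit: $360,700 is below the $373,100 cutoff, so the full $5,125 applies.
Small Business Credit: $360,700 is $10,400 into a $20,000 phase-out range, leaving 9,600/20,000 of the credit: $3,100 × 9,600/20,000 = $1,488.
Total: $181 + $5,125 + $1,488 = $6,794.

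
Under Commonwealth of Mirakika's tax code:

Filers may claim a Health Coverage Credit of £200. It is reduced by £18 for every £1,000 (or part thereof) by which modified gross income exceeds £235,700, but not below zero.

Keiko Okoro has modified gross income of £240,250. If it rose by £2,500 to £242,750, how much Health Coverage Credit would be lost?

£54

At £240,250 — income exceeds £235,700 by £4,550, which is 5 full-or-partial £1,000 increments; reduction = 5 × £18 = £90, leaving £110.
At £242,750 — income exceeds £235,700 by £7,050, which is 8 full-or-partial £1,000 increments; reduction = 8 × £18 = £144, leaving £56.
Lost: £110 − £56 = £54.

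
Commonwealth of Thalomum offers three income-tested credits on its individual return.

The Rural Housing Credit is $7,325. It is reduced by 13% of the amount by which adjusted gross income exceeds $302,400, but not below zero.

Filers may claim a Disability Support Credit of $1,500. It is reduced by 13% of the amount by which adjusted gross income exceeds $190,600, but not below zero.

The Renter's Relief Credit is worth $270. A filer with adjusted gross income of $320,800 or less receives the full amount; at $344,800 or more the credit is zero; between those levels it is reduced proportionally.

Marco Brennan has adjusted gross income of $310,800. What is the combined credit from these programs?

Rural Housing Credit: 13% of the $8,400 excess over $302,400 is $1,092; credit = $7,325 − $1,092 = $6,233.
Disability Support Credit: 13% of the $120,200 excess over $190,600 is $15,626 ≥ base, so the credit is $0.
Renter's Relief Credit: $310,800 is at or below the $320,800 threshold, so the full $270 applies.
Total: $6,233 + $0 + $270 = $6,503.

$6,503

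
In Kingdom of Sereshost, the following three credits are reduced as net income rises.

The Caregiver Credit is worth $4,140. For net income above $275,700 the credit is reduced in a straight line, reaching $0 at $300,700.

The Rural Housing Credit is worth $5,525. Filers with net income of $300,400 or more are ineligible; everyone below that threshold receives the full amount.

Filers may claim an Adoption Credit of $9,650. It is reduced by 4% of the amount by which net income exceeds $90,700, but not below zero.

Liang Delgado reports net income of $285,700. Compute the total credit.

Caregiver Credit: $285,700 is $10,000 into a $25,000 phase-out range, leaving 15,000/25,000 of the credit: $4,140 × 15,000/25,000 = $2,484.
Rural Housing Credit: $285,700 is below the $300,400 cutoff, so the full $5,525 applies.
Adoption Credit: 4% of the $195,000 excess over $90,700 is $7,800; credit = $9,650 − $7,800 = $1,850.
Total: $2,484 + $5,525 + $1,850 = $9,859.

$9,859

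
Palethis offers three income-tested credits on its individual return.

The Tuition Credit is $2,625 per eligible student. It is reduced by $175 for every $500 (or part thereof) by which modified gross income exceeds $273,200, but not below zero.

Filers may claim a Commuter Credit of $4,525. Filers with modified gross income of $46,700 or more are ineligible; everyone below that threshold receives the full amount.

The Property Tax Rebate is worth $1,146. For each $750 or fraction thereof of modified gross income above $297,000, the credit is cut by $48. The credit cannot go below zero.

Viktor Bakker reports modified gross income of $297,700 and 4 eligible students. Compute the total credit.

Tuition Credit: base = 4 × $2,625 = $10,500. income exceeds $273,200 by $24,500, which is 49 full-or-partial $500 increments; reduction = 49 × $175 = $8,575, leaving $1,925.
Commuter Credit: $297,700 meets or exceeds the $46,700 cutoff, so the credit is $0.
Property Tax Rebate: income exceeds $297,000 by $700, which is 1 full-or-partial $750 increment; reduction = 1 × $48 = $48, leaving $1,098.
Total: $1,925 + $0 + $1,098 = $3,023.

$3,023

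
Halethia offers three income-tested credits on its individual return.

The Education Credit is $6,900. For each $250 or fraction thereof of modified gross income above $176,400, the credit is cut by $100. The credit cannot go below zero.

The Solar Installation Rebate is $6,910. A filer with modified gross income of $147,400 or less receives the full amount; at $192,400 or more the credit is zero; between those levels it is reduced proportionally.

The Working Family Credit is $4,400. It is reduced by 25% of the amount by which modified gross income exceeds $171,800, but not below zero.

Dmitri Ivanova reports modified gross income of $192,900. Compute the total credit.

Education Credit: income exceeds $176,400 by $16,500, which is 66 full-or-partial $250 increments; reduction = 66 × $100 = $6,600, leaving $300.
Solar Installation Rebate: $192,900 is at or above $192,400, so the credit is $0.
Working Family Credit: 25% of the $21,100 excess over $171,800 is $5,275 ≥ base, so the credit is $0.
Total: $300 + $0 + $0 = $300.

$300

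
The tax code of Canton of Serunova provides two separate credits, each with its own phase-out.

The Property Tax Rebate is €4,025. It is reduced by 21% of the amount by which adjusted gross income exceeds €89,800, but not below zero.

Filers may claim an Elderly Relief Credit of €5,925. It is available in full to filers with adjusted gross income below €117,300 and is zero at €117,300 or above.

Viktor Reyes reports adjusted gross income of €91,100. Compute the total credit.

Property Tax Rebate: 21% of the €1,300 excess over €89,800 is €273; credit = €4,025 − €273 = €3,752.
Elderly Relief Credit: €91,100 is below the €117,300 cutoff, so the full €5,925 applies.
Total: €3,752 + €5,925 = €9,677.

€9,677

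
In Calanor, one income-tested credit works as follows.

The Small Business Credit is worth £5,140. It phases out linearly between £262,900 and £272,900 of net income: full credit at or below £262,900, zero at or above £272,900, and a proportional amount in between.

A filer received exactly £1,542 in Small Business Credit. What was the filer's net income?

£269,900

£1,542 is 1,542/5,140 of the full £5,140, so 3,598/5,140 of the £10,000 range has been used: income = £262,900 + £10,000 × 3,598/5,140 = £269,900.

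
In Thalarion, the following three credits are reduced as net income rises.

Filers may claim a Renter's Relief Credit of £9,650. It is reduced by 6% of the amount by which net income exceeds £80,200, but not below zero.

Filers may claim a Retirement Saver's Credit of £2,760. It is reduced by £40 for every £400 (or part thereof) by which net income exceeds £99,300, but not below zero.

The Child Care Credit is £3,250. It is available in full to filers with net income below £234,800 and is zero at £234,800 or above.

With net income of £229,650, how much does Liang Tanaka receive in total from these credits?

Renter's Relief Credit: 6% of the £149,450 excess over £80,200 is £8,967; credit = £9,650 − £8,967 = £683.
Retirement Saver's Credit: income exceeds £99,300 by £130,350 → 326 increments × £40 = £13,040 ≥ base, so the credit is £0.
Child Care Credit: £229,650 is below the £234,800 cutoff, so the full £3,250 applies.
Total: £683 + £0 + £3,250 = £3,933.

£3,933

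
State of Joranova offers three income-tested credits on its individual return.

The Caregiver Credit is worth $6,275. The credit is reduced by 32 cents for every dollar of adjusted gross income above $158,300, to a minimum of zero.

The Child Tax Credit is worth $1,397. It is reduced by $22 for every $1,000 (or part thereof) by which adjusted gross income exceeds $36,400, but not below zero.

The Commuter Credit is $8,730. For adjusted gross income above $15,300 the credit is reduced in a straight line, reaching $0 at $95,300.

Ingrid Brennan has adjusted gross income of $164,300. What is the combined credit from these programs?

$4,355

Caregiver Credit: 32% of the $6,000 excess over $158,300 is $1,920; credit = $6,275 − $1,920 = $4,355.
Child Tax Credit: income exceeds $36,400 by $127,900 → 128 increments × $22 = $2,816 ≥ base, so the credit is $0.
Commuter Credit: $164,300 is at or above $95,300, so the credit is $0.
Total: $4,355 + $0 + $0 = $4,355.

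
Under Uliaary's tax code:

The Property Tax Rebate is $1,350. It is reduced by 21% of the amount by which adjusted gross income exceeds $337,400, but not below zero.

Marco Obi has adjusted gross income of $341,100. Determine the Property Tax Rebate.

$573

Property Tax Rebate: 21% of the $3,700 excess over $337,400 is $777; credit = $1,350 − $777 = $573.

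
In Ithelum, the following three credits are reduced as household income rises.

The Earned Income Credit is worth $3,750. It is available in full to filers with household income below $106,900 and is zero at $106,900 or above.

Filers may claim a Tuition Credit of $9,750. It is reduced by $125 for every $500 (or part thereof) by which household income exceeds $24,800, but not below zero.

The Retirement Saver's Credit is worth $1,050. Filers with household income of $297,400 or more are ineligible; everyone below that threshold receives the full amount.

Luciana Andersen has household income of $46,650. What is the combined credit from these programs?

Earned Income Credit: $46,650 is below the $106,900 cutoff, so the full $3,750 applies.
Tuition Credit: income exceeds $24,800 by $21,850, which is 44 full-or-partial $500 increments; reduction = 44 × $125 = $5,500, leaving $4,250.
Retirement Saver's Credit: $46,650 is below the $297,400 cutoff, so the full $1,050 applies.
Total: $3,750 + $4,250 + $1,050 = $9,050.

$9,050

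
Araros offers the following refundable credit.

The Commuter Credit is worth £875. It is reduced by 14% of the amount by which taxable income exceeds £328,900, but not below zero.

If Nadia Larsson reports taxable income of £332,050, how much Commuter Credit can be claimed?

£434

Commuter Credit: 14% of the £3,150 excess over £328,900 is £441; credit = £875 − £441 = £434.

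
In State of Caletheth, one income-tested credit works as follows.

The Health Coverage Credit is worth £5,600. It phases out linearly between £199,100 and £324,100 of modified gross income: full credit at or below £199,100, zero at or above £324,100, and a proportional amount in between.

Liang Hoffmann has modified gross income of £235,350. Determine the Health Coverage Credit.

Health Coverage Credit: £235,350 is £36,250 into a £125,000 phase-out range, leaving 88,750/125,000 of the credit: £5,600 × 88,750/125,000 = £3,976.

£3,976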